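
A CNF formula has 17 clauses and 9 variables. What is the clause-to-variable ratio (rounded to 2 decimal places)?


Clause-to-variable ratio = clauses / variables.
17 / 9 = 1.89.

1.89


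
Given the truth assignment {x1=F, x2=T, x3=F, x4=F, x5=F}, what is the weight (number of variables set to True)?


The weight is the number of variables assigned True.
True variables: x2.
Weight = 1.

1


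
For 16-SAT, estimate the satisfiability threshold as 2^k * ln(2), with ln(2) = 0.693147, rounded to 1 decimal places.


Using the asymptotic formula: threshold ~ 2^k * ln(2).
2^16 = 65536.
65536 * 0.693147 = 45426.1.

45426.1


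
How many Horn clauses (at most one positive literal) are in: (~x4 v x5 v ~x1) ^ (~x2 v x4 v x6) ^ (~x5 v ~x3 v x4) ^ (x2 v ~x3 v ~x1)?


A Horn clause has at most one positive literal.
Clause 1: 1 positive lit(s) -> Horn
Clause 2: 2 positive lit(s) -> not Horn
Clause 3: 1 positive lit(s) -> Horn
Clause 4: 1 positive lit(s) -> Horn
Total Horn clauses = 3.

3


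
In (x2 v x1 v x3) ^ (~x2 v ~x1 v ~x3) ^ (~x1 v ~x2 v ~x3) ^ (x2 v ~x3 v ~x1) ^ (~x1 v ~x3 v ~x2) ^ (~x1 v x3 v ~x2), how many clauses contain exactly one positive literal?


A definite clause has exactly one positive literal.
Clause 1: 3 positive -> not definite
Clause 2: 0 positive -> not definite
Clause 3: 0 positive -> not definite
Clause 4: 1 positive -> definite
Clause 5: 0 positive -> not definite
Clause 6: 1 positive -> definite
Definite clause count = 2.

2


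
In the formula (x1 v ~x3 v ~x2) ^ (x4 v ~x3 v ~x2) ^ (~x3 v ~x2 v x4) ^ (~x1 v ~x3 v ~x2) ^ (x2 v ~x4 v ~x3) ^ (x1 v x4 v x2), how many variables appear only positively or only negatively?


A pure literal appears in only one polarity across all clauses.
Pure literals: x3 (negative only).
Count = 1.

1


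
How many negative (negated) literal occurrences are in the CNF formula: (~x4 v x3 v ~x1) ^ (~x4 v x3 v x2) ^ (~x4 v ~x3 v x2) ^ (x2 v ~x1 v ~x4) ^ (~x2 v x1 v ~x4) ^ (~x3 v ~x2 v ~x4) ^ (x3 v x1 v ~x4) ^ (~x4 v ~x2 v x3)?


Scan each clause for negated literals.
Clause 1: 2 negative; Clause 2: 1 negative; Clause 3: 2 negative; Clause 4: 2 negative; Clause 5: 2 negative; Clause 6: 3 negative; Clause 7: 1 negative; Clause 8: 2 negative.
Total negative literal occurrences = 15.

15


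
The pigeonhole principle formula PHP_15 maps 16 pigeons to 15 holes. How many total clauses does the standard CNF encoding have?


The PHP encoding has two parts:
1) At-least-one-hole clauses: 16 (one per pigeon, each with 15 literals).
2) At-most-one-pigeon-per-hole clauses: 15 holes * C(16,2) = 15 * 120 = 1800.
Total clauses = 16 + 1800 = 1816.

1816


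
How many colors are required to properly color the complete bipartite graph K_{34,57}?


K_{34,57} is bipartite by definition: the two parts are independent sets, with every edge crossing between them.
Color all vertices in one part with color 1 and all vertices in the other part with color 2.
Since the graph has at least one edge, one color does not suffice.
Chromatic number = 2.

2


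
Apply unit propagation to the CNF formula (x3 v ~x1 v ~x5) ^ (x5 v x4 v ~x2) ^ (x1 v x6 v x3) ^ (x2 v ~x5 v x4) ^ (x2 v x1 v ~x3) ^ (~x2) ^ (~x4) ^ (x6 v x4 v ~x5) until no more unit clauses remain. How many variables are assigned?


Unit propagation repeatedly assigns the literal in any unit clause, then simplifies.
Assignments in order: x2 = F, x4 = F, x5 = F.
No further unit clauses remain.
Total variables assigned = 3.

3


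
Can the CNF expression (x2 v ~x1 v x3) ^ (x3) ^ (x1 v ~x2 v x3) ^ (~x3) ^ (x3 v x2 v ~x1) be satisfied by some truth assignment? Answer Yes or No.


Check all 8 possible truth assignments.
Number of satisfying assignments found: 0.
The formula is unsatisfiable.

No


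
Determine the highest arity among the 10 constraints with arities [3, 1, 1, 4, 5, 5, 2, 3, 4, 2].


The arities are: 3, 1, 1, 4, 5, 5, 2, 3, 4, 2.
Scan for the maximum value.
Maximum arity = 5.

5


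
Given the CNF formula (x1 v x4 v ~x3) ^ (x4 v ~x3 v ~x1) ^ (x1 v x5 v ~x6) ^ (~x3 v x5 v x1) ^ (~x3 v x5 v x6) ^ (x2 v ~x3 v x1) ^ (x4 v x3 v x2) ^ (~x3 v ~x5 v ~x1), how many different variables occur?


Identify each distinct variable in the formula.
Variables found: x1, x2, x3, x4, x5, x6.
Total distinct variables = 6.

6


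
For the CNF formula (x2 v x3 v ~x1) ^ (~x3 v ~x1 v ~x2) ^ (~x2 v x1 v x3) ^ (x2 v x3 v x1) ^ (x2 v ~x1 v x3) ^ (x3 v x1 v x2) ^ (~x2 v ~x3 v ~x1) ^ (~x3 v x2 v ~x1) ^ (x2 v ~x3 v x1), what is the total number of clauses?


Each group enclosed in parentheses joined by ^ is one clause.
Counting the conjuncts: 9 clauses.

9


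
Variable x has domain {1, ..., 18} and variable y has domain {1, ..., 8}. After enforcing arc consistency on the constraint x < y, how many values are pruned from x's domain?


For the constraint x < y, x needs a supporting value in y's domain.
x can be at most 7 (one less than y's maximum).
Valid x values from domain: 7 out of 18.
Pruned = 18 - 7 = 11.

11


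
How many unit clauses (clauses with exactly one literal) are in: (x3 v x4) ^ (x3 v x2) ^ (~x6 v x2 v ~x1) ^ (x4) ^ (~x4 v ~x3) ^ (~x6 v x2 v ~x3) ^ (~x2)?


A unit clause contains exactly one literal.
Unit clauses found: (x4), (~x2).
Count = 2.

2


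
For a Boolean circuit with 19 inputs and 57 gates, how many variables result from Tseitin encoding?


The Tseitin transformation introduces one auxiliary variable per gate.
Total variables = inputs + gates = 19 + 57 = 76.

76


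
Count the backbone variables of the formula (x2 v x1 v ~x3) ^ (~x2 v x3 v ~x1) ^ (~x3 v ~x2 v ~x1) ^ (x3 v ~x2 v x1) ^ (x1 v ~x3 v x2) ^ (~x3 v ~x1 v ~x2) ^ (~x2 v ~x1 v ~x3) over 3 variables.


Find all satisfying assignments: 4 model(s).
Check which variables have the same value in every model.
No variable is fixed across all models.
Backbone size = 0.

0


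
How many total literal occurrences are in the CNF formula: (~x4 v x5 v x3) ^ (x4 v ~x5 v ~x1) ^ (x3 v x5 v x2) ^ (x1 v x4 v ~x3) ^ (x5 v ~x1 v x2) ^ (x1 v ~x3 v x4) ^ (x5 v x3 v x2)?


Clause lengths: 3, 3, 3, 3, 3, 3, 3.
Sum = 3 + 3 + 3 + 3 + 3 + 3 + 3 = 21.

21


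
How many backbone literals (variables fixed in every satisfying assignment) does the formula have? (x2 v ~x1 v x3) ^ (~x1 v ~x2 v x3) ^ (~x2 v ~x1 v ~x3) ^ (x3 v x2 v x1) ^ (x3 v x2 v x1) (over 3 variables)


Find all satisfying assignments: 4 model(s).
Check which variables have the same value in every model.
No variable is fixed across all models.
Backbone size = 0.

0


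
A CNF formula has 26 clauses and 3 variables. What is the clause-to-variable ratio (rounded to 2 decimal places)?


Clause-to-variable ratio = clauses / variables.
26 / 3 = 8.67.

8.67


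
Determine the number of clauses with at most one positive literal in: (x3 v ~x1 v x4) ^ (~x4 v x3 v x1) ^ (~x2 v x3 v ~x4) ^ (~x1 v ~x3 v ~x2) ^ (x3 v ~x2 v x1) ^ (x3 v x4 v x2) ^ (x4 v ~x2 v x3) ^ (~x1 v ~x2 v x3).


A Horn clause has at most one positive literal.
Clause 1: 2 positive lit(s) -> not Horn
Clause 2: 2 positive lit(s) -> not Horn
Clause 3: 1 positive lit(s) -> Horn
Clause 4: 0 positive lit(s) -> Horn
Clause 5: 2 positive lit(s) -> not Horn
Clause 6: 3 positive lit(s) -> not Horn
Clause 7: 2 positive lit(s) -> not Horn
Clause 8: 1 positive lit(s) -> Horn
Total Horn clauses = 3.

3


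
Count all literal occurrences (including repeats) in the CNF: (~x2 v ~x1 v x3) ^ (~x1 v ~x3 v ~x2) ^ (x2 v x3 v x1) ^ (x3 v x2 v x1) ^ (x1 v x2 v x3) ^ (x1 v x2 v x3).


Clause lengths: 3, 3, 3, 3, 3, 3.
Sum = 3 + 3 + 3 + 3 + 3 + 3 = 18.

18


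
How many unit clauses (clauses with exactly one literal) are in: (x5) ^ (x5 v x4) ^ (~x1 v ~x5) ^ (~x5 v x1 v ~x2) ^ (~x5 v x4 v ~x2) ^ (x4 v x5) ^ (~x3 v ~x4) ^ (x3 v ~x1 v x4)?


A unit clause contains exactly one literal.
Unit clauses found: (x5).
Count = 1.

1


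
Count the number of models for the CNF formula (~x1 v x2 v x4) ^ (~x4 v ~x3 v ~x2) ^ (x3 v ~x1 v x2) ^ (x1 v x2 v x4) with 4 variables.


Enumerate all 16 truth assignments over 4 variables.
Test each against every clause.
Satisfying assignments found: 9.

9


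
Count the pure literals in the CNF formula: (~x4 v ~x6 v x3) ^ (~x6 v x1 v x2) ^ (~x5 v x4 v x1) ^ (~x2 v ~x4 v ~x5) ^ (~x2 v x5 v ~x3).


A pure literal appears in only one polarity across all clauses.
Pure literals: x1 (positive only), x6 (negative only).
Count = 2.

2


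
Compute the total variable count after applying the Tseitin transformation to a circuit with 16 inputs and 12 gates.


The Tseitin transformation introduces one auxiliary variable per gate.
Total variables = inputs + gates = 16 + 12 = 28.

28


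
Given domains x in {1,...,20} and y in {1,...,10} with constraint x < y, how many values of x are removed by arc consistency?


For the constraint x < y, x needs a supporting value in y's domain.
x can be at most 9 (one less than y's maximum).
Valid x values from domain: 9 out of 20.
Pruned = 20 - 9 = 11.

11


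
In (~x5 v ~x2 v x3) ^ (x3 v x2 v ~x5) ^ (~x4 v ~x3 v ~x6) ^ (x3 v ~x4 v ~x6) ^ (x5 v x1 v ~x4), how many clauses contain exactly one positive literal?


A definite clause has exactly one positive literal.
Clause 1: 1 positive -> definite
Clause 2: 2 positive -> not definite
Clause 3: 0 positive -> not definite
Clause 4: 1 positive -> definite
Clause 5: 2 positive -> not definite
Definite clause count = 2.

2


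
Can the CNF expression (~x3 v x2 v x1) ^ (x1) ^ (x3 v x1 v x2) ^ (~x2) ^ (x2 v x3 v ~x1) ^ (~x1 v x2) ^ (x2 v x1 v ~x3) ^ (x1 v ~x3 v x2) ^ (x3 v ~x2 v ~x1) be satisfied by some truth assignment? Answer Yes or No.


Check all 8 possible truth assignments.
Number of satisfying assignments found: 0.
The formula is unsatisfiable.

No


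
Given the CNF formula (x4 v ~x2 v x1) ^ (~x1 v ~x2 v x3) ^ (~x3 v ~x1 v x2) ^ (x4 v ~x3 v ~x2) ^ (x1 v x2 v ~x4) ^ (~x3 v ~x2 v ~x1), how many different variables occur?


Identify each distinct variable in the formula.
Variables found: x1, x2, x3, x4.
Total distinct variables = 4.

4


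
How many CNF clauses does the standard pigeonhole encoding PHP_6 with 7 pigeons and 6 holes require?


The PHP encoding has two parts:
1) At-least-one-hole clauses: 7 (one per pigeon, each with 6 literals).
2) At-most-one-pigeon-per-hole clauses: 6 holes * C(7,2) = 6 * 21 = 126.
Total clauses = 7 + 126 = 133.

133


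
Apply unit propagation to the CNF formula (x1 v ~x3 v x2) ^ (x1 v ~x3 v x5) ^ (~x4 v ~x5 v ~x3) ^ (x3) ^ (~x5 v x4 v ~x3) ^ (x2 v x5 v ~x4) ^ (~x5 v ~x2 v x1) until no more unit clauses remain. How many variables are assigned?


Unit propagation repeatedly assigns the literal in any unit clause, then simplifies.
Assignments in order: x3 = T.
No further unit clauses remain.
Total variables assigned = 1.

1


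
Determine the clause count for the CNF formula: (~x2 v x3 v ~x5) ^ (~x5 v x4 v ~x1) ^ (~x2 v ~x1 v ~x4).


Each group enclosed in parentheses joined by ^ is one clause.
Counting the conjuncts: 3 clauses.

3


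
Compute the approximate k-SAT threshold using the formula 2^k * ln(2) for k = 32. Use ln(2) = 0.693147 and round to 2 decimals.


Using the asymptotic formula: threshold ~ 2^k * ln(2).
2^32 = 4294967296.
4294967296 * 0.693147 = 2977043696.32.

2977043696.32


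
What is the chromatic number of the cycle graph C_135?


An odd cycle cannot be 2-colored: alternating two colors around the cycle returns to the start with a conflict.
Since 135 is odd, three colors are required (and three suffice).
Chromatic number = 3.

3


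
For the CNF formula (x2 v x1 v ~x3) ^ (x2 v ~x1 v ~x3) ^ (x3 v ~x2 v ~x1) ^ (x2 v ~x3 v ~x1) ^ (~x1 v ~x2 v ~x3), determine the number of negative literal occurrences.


Scan each clause for negated literals.
Clause 1: 1 negative; Clause 2: 2 negative; Clause 3: 2 negative; Clause 4: 2 negative; Clause 5: 3 negative.
Total negative literal occurrences = 10.

10


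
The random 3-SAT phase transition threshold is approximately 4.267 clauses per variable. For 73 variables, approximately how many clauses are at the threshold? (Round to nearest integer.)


The 3-SAT phase transition occurs at approximately 4.267 clauses per variable.
m = 4.267 * 73 = 311.491.
Rounded to nearest integer: 311.

311


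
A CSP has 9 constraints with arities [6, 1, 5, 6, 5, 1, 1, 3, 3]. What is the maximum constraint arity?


The arities are: 6, 1, 5, 6, 5, 1, 1, 3, 3.
Scan for the maximum value.
Maximum arity = 6.

6


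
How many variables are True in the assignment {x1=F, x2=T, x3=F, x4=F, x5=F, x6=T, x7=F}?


The weight is the number of variables assigned True.
True variables: x2, x6.
Weight = 2.

2


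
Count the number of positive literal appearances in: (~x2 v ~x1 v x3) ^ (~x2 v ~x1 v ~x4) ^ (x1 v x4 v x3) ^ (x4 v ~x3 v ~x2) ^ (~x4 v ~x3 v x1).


Scan each clause for unnegated literals.
Clause 1: 1 positive; Clause 2: 0 positive; Clause 3: 3 positive; Clause 4: 1 positive; Clause 5: 1 positive.
Total positive literal occurrences = 6.

6


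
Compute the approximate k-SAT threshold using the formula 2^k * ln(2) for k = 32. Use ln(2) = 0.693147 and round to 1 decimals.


Using the asymptotic formula: threshold ~ 2^k * ln(2).
2^32 = 4294967296.
4294967296 * 0.693147 = 2977043696.3.

2977043696.3


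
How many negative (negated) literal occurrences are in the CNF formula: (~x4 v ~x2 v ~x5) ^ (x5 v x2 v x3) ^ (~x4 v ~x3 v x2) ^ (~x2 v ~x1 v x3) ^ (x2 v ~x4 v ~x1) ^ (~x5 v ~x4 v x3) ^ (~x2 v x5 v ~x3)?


Scan each clause for negated literals.
Clause 1: 3 negative; Clause 2: 0 negative; Clause 3: 2 negative; Clause 4: 2 negative; Clause 5: 2 negative; Clause 6: 2 negative; Clause 7: 2 negative.
Total negative literal occurrences = 13.

13


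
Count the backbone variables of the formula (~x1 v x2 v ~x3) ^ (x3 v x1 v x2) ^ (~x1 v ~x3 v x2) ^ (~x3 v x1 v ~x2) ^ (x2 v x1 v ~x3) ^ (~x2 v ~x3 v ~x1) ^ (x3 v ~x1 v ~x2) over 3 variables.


Find all satisfying assignments: 2 model(s).
Check which variables have the same value in every model.
Fixed variables: x3=F.
Backbone size = 1.

1


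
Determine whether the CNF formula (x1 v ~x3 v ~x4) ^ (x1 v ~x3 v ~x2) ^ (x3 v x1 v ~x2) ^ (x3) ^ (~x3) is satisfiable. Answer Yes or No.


Check all 16 possible truth assignments.
Number of satisfying assignments found: 0.
The formula is unsatisfiable.

No


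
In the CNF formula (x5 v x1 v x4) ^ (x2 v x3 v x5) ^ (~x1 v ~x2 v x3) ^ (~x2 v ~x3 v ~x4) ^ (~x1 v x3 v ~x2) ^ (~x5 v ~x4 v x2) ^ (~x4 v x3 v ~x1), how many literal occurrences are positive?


Scan each clause for unnegated literals.
Clause 1: 3 positive; Clause 2: 3 positive; Clause 3: 1 positive; Clause 4: 0 positive; Clause 5: 1 positive; Clause 6: 1 positive; Clause 7: 1 positive.
Total positive literal occurrences = 10.

10


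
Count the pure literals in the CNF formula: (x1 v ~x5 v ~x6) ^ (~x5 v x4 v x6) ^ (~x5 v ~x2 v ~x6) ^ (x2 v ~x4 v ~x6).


A pure literal appears in only one polarity across all clauses.
Pure literals: x1 (positive only), x5 (negative only).
Count = 2.

2


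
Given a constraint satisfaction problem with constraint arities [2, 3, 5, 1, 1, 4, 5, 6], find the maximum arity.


The arities are: 2, 3, 5, 1, 1, 4, 5, 6.
Scan for the maximum value.
Maximum arity = 6.

6


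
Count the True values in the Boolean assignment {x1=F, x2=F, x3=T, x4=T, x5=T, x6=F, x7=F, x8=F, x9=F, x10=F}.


The weight is the number of variables assigned True.
True variables: x3, x4, x5.
Weight = 3.

3


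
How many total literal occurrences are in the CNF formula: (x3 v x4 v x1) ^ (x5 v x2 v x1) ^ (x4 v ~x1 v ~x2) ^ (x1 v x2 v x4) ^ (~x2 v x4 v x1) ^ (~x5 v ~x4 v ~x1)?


Clause lengths: 3, 3, 3, 3, 3, 3.
Sum = 3 + 3 + 3 + 3 + 3 + 3 = 18.

18


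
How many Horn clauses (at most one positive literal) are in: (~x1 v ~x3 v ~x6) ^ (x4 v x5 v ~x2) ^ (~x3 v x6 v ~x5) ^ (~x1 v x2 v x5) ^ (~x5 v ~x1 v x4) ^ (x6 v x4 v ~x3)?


A Horn clause has at most one positive literal.
Clause 1: 0 positive lit(s) -> Horn
Clause 2: 2 positive lit(s) -> not Horn
Clause 3: 1 positive lit(s) -> Horn
Clause 4: 2 positive lit(s) -> not Horn
Clause 5: 1 positive lit(s) -> Horn
Clause 6: 2 positive lit(s) -> not Horn
Total Horn clauses = 3.

3


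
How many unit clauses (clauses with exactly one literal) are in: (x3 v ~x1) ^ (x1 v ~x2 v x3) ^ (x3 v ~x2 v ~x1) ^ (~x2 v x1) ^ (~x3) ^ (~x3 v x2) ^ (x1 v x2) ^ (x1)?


A unit clause contains exactly one literal.
Unit clauses found: (~x3), (x1).
Count = 2.

2


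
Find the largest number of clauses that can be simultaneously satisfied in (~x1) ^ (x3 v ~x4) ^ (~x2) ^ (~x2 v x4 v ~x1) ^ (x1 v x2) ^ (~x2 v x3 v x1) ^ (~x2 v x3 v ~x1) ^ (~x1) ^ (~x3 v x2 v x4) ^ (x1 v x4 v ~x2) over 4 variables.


Enumerate all 16 truth assignments.
For each, count how many of the 10 clauses are satisfied.
The formula is not fully satisfiable, so the maximum is below 10.
Maximum simultaneously satisfiable clauses = 9.

9


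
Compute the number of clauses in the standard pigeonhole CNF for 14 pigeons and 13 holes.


The PHP encoding has two parts:
1) At-least-one-hole clauses: 14 (one per pigeon, each with 13 literals).
2) At-most-one-pigeon-per-hole clauses: 13 holes * C(14,2) = 13 * 91 = 1183.
Total clauses = 14 + 1183 = 1197.

1197


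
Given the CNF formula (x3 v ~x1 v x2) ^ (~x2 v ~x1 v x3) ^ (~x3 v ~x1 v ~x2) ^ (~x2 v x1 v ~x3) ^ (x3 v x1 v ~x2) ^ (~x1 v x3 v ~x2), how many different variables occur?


Identify each distinct variable in the formula.
Variables found: x1, x2, x3.
Total distinct variables = 3.

3


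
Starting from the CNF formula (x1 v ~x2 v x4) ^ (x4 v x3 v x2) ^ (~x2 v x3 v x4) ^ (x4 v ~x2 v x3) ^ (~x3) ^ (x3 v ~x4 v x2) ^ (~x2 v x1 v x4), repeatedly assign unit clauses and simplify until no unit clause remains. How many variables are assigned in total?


Unit propagation repeatedly assigns the literal in any unit clause, then simplifies.
Assignments in order: x3 = F.
No further unit clauses remain.
Total variables assigned = 1.

1


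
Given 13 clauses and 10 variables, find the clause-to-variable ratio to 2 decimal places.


Clause-to-variable ratio = clauses / variables.
13 / 10 = 1.3.

1.3


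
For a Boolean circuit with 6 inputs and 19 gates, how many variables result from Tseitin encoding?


The Tseitin transformation introduces one auxiliary variable per gate.
Total variables = inputs + gates = 6 + 19 = 25.

25


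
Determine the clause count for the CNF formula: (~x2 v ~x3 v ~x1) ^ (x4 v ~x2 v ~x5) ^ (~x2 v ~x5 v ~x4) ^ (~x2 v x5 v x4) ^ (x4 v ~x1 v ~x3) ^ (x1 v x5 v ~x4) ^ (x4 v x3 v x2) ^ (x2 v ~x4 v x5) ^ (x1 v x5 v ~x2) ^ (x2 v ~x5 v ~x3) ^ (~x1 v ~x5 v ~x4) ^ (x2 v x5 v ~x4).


Each group enclosed in parentheses joined by ^ is one clause.
Counting the conjuncts: 12 clauses.

12


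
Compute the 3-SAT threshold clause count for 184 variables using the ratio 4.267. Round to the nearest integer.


The 3-SAT phase transition occurs at approximately 4.267 clauses per variable.
m = 4.267 * 184 = 785.128.
Rounded to nearest integer: 785.

785


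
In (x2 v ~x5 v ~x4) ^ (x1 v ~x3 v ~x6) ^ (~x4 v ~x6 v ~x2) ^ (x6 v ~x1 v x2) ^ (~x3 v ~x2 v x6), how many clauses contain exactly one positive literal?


A definite clause has exactly one positive literal.
Clause 1: 1 positive -> definite
Clause 2: 1 positive -> definite
Clause 3: 0 positive -> not definite
Clause 4: 2 positive -> not definite
Clause 5: 1 positive -> definite
Definite clause count = 3.

3


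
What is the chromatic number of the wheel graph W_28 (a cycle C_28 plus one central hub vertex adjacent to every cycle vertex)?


W_28 consists of the cycle C_28 together with a hub vertex adjacent to every cycle vertex.
The cycle C_28 needs 2 colors (even cycle -> 2).
The hub is adjacent to every cycle vertex, so it must receive a new color distinct from all of them.
Chromatic number = 2 + 1 = 3.

3


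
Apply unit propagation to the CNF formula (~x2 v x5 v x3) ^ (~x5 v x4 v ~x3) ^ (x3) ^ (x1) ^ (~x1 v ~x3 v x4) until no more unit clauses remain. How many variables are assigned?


Unit propagation repeatedly assigns the literal in any unit clause, then simplifies.
Assignments in order: x3 = T, x1 = T, x4 = T.
No further unit clauses remain.
Total variables assigned = 3.

3


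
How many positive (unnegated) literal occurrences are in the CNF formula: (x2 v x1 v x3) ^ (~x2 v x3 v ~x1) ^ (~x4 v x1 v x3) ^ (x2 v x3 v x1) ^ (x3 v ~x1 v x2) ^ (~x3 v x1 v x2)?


Scan each clause for unnegated literals.
Clause 1: 3 positive; Clause 2: 1 positive; Clause 3: 2 positive; Clause 4: 3 positive; Clause 5: 2 positive; Clause 6: 2 positive.
Total positive literal occurrences = 13.

13


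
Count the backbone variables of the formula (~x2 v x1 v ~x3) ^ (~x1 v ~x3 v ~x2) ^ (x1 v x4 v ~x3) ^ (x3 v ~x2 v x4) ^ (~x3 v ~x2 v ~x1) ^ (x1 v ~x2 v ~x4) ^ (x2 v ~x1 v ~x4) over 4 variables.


Find all satisfying assignments: 6 model(s).
Check which variables have the same value in every model.
No variable is fixed across all models.
Backbone size = 0.

0


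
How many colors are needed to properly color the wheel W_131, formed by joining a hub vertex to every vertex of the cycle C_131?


W_131 consists of the cycle C_131 together with a hub vertex adjacent to every cycle vertex.
The cycle C_131 needs 3 colors (odd cycle -> 3).
The hub is adjacent to every cycle vertex, so it must receive a new color distinct from all of them.
Chromatic number = 3 + 1 = 4.

4


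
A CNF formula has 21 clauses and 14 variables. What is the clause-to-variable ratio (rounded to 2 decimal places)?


Clause-to-variable ratio = clauses / variables.
21 / 14 = 1.5.

1.5


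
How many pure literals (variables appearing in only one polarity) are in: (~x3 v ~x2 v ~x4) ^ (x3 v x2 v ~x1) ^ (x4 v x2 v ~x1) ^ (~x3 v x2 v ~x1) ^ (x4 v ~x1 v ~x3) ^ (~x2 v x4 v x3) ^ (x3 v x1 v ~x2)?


A pure literal appears in only one polarity across all clauses.
No pure literals found.
Count = 0.

0


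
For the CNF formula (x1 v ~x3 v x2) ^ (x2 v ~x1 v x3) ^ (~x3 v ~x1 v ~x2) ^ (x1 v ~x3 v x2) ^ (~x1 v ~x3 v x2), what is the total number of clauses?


Each group enclosed in parentheses joined by ^ is one clause.
Counting the conjuncts: 5 clauses.

5


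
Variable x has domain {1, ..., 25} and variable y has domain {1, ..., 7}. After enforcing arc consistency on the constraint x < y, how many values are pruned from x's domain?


For the constraint x < y, x needs a supporting value in y's domain.
x can be at most 6 (one less than y's maximum).
Valid x values from domain: 6 out of 25.
Pruned = 25 - 6 = 19.

19


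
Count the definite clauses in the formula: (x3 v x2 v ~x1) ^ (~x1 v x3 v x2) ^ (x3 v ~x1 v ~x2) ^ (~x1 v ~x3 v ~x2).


A definite clause has exactly one positive literal.
Clause 1: 2 positive -> not definite
Clause 2: 2 positive -> not definite
Clause 3: 1 positive -> definite
Clause 4: 0 positive -> not definite
Definite clause count = 1.

1


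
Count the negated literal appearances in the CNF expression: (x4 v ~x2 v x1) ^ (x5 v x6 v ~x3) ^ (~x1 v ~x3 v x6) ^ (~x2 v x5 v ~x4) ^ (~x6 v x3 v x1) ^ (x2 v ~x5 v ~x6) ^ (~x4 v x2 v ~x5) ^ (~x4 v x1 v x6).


Scan each clause for negated literals.
Clause 1: 1 negative; Clause 2: 1 negative; Clause 3: 2 negative; Clause 4: 2 negative; Clause 5: 1 negative; Clause 6: 2 negative; Clause 7: 2 negative; Clause 8: 1 negative.
Total negative literal occurrences = 12.

12


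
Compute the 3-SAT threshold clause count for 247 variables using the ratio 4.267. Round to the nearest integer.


The 3-SAT phase transition occurs at approximately 4.267 clauses per variable.
m = 4.267 * 247 = 1053.949.
Rounded to nearest integer: 1054.

1054


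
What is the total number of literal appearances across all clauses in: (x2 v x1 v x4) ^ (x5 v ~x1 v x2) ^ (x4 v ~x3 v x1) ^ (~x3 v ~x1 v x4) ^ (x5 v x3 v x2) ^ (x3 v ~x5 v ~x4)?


Clause lengths: 3, 3, 3, 3, 3, 3.
Sum = 3 + 3 + 3 + 3 + 3 + 3 = 18.

18


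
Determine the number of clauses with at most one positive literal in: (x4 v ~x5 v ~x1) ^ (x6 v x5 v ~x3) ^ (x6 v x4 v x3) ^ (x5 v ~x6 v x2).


A Horn clause has at most one positive literal.
Clause 1: 1 positive lit(s) -> Horn
Clause 2: 2 positive lit(s) -> not Horn
Clause 3: 3 positive lit(s) -> not Horn
Clause 4: 2 positive lit(s) -> not Horn
Total Horn clauses = 1.

1


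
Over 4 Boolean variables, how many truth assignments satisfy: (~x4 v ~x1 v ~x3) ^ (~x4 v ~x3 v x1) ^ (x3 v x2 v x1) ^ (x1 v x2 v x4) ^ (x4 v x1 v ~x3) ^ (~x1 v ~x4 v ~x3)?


Enumerate all 16 truth assignments over 4 variables.
Test each against every clause.
Satisfying assignments found: 8.

8


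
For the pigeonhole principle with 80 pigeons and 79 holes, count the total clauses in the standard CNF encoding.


The PHP encoding has two parts:
1) At-least-one-hole clauses: 80 (one per pigeon, each with 79 literals).
2) At-most-one-pigeon-per-hole clauses: 79 holes * C(80,2) = 79 * 3160 = 249640.
Total clauses = 80 + 249640 = 249720.

249720


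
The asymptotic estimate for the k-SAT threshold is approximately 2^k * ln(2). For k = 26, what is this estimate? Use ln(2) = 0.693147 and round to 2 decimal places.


Using the asymptotic formula: threshold ~ 2^k * ln(2).
2^26 = 67108864.
67108864 * 0.693147 = 46516307.76.

46516307.76


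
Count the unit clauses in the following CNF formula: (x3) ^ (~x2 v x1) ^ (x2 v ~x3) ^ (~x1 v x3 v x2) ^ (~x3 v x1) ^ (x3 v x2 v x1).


A unit clause contains exactly one literal.
Unit clauses found: (x3).
Count = 1.

1


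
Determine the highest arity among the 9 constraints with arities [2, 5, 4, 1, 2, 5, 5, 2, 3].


The arities are: 2, 5, 4, 1, 2, 5, 5, 2, 3.
Scan for the maximum value.
Maximum arity = 5.

5


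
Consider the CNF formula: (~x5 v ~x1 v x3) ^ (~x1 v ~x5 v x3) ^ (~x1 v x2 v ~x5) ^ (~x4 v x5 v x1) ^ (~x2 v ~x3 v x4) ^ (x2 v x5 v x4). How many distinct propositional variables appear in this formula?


Identify each distinct variable in the formula.
Variables found: x1, x2, x3, x4, x5.
Total distinct variables = 5.

5


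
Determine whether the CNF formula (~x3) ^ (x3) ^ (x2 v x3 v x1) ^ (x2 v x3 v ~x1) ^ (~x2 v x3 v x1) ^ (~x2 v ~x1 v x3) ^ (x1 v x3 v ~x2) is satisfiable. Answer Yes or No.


Check all 8 possible truth assignments.
Number of satisfying assignments found: 0.
The formula is unsatisfiable.

No


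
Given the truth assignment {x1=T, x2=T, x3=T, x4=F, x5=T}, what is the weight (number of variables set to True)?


The weight is the number of variables assigned True.
True variables: x1, x2, x3, x5.
Weight = 4.

4


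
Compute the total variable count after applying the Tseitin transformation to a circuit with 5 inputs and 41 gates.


The Tseitin transformation introduces one auxiliary variable per gate.
Total variables = inputs + gates = 5 + 41 = 46.

46


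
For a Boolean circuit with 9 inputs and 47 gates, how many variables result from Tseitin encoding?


The Tseitin transformation introduces one auxiliary variable per gate.
Total variables = inputs + gates = 9 + 47 = 56.

56


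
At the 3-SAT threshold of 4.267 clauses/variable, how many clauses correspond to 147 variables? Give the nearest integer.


The 3-SAT phase transition occurs at approximately 4.267 clauses per variable.
m = 4.267 * 147 = 627.249.
Rounded to nearest integer: 627.

627


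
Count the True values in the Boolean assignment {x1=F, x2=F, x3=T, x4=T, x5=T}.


The weight is the number of variables assigned True.
True variables: x3, x4, x5.
Weight = 3.

3


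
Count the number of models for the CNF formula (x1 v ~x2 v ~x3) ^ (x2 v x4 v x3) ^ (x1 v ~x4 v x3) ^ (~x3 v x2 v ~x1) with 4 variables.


Enumerate all 16 truth assignments over 4 variables.
Test each against every clause.
Satisfying assignments found: 8.

8


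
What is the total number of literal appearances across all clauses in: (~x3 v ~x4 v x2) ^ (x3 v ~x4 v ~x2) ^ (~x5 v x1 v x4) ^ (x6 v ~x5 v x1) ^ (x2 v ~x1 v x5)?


Clause lengths: 3, 3, 3, 3, 3.
Sum = 3 + 3 + 3 + 3 + 3 = 15.

15


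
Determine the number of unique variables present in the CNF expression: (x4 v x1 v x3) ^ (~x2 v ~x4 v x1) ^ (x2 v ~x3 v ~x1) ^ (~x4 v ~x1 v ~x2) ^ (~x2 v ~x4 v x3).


Identify each distinct variable in the formula.
Variables found: x1, x2, x3, x4.
Total distinct variables = 4.

4


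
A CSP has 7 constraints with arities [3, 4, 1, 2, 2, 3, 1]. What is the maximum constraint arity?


The arities are: 3, 4, 1, 2, 2, 3, 1.
Scan for the maximum value.
Maximum arity = 4.

4


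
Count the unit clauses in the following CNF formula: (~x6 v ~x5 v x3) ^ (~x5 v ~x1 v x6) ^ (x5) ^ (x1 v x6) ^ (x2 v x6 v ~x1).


A unit clause contains exactly one literal.
Unit clauses found: (x5).
Count = 1.

1


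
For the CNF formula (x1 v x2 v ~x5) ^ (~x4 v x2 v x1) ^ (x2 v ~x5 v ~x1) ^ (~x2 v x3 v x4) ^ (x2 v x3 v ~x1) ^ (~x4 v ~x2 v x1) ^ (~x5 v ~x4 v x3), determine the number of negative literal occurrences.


Scan each clause for negated literals.
Clause 1: 1 negative; Clause 2: 1 negative; Clause 3: 2 negative; Clause 4: 1 negative; Clause 5: 1 negative; Clause 6: 2 negative; Clause 7: 2 negative.
Total negative literal occurrences = 10.

10


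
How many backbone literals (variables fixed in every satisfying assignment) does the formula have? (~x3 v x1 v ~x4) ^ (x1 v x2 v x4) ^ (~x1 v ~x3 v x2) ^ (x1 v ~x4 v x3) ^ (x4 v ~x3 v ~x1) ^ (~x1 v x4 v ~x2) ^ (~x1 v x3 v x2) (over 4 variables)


Find all satisfying assignments: 4 model(s).
Check which variables have the same value in every model.
Fixed variables: x2=T.
Backbone size = 1.

1


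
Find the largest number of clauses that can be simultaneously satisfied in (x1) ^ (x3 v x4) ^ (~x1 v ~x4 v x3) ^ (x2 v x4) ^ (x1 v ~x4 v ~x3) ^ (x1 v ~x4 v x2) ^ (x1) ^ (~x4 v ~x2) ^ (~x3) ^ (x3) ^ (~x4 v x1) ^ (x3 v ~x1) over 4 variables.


Enumerate all 16 truth assignments.
For each, count how many of the 12 clauses are satisfied.
The formula is not fully satisfiable, so the maximum is below 12.
Maximum simultaneously satisfiable clauses = 11.

11


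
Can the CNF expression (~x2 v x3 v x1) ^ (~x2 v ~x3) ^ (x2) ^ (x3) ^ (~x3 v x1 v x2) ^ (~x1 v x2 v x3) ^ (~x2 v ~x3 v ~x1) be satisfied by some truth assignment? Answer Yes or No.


Check all 8 possible truth assignments.
Number of satisfying assignments found: 0.
The formula is unsatisfiable.

No


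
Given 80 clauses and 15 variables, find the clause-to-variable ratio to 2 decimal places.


Clause-to-variable ratio = clauses / variables.
80 / 15 = 5.33.

5.33


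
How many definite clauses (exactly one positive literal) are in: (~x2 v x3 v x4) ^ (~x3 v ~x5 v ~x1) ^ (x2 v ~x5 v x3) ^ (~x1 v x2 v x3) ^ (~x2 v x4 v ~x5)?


A definite clause has exactly one positive literal.
Clause 1: 2 positive -> not definite
Clause 2: 0 positive -> not definite
Clause 3: 2 positive -> not definite
Clause 4: 2 positive -> not definite
Clause 5: 1 positive -> definite
Definite clause count = 1.

1


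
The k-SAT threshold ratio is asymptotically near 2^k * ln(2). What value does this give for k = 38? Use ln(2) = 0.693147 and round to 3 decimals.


Using the asymptotic formula: threshold ~ 2^k * ln(2).
2^38 = 274877906944.
274877906944 * 0.693147 = 190530796564.513.

190530796564.513


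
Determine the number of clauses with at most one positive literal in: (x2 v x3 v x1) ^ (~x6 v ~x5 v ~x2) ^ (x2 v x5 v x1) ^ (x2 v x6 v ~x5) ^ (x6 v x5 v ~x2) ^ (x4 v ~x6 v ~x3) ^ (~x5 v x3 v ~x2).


A Horn clause has at most one positive literal.
Clause 1: 3 positive lit(s) -> not Horn
Clause 2: 0 positive lit(s) -> Horn
Clause 3: 3 positive lit(s) -> not Horn
Clause 4: 2 positive lit(s) -> not Horn
Clause 5: 2 positive lit(s) -> not Horn
Clause 6: 1 positive lit(s) -> Horn
Clause 7: 1 positive lit(s) -> Horn
Total Horn clauses = 3.

3


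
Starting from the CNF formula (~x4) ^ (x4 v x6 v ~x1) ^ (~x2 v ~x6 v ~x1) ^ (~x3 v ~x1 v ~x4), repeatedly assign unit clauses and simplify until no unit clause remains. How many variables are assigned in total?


Unit propagation repeatedly assigns the literal in any unit clause, then simplifies.
Assignments in order: x4 = F.
No further unit clauses remain.
Total variables assigned = 1.

1


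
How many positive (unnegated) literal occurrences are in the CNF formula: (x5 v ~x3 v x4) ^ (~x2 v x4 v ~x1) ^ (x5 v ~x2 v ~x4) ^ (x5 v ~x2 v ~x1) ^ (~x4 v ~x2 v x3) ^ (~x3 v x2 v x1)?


Scan each clause for unnegated literals.
Clause 1: 2 positive; Clause 2: 1 positive; Clause 3: 1 positive; Clause 4: 1 positive; Clause 5: 1 positive; Clause 6: 2 positive.
Total positive literal occurrences = 8.

8


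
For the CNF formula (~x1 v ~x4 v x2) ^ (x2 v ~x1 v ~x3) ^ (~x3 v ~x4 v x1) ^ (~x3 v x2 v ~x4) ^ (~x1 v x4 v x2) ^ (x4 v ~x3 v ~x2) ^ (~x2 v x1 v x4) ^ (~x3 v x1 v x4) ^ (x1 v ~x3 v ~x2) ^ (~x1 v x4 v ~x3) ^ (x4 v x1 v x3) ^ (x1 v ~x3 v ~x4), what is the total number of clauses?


Each group enclosed in parentheses joined by ^ is one clause.
Counting the conjuncts: 12 clauses.

12


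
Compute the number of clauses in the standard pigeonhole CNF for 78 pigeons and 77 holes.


The PHP encoding has two parts:
1) At-least-one-hole clauses: 78 (one per pigeon, each with 77 literals).
2) At-most-one-pigeon-per-hole clauses: 77 holes * C(78,2) = 77 * 3003 = 231231.
Total clauses = 78 + 231231 = 231309.

231309


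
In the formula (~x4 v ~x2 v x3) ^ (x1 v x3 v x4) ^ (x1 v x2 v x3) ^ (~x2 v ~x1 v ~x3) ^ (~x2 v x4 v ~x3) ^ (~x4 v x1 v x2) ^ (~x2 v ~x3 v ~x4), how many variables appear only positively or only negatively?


A pure literal appears in only one polarity across all clauses.
No pure literals found.
Count = 0.

0


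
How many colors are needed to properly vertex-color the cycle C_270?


A cycle on an even number of vertices is bipartite: alternate two colors around the cycle.
Since 270 is even, two colors suffice, and at least two are needed because the graph has edges.
Chromatic number = 2.

2


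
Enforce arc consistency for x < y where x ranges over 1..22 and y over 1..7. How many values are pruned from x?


For the constraint x < y, x needs a supporting value in y's domain.
x can be at most 6 (one less than y's maximum).
Valid x values from domain: 6 out of 22.
Pruned = 22 - 6 = 16.

16


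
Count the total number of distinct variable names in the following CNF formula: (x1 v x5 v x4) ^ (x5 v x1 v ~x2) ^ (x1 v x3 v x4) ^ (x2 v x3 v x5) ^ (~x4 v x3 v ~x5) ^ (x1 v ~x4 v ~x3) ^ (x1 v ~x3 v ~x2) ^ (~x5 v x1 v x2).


Identify each distinct variable in the formula.
Variables found: x1, x2, x3, x4, x5.
Total distinct variables = 5.

5


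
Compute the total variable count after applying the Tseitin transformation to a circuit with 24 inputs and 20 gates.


The Tseitin transformation introduces one auxiliary variable per gate.
Total variables = inputs + gates = 24 + 20 = 44.

44


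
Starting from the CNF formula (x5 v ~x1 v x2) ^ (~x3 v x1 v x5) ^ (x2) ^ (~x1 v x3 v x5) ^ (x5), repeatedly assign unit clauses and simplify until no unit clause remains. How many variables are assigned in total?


Unit propagation repeatedly assigns the literal in any unit clause, then simplifies.
Assignments in order: x2 = T, x5 = T.
No further unit clauses remain.
Total variables assigned = 2.

2


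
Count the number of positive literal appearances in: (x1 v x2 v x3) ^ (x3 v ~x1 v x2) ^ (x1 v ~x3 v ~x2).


Scan each clause for unnegated literals.
Clause 1: 3 positive; Clause 2: 2 positive; Clause 3: 1 positive.
Total positive literal occurrences = 6.

6


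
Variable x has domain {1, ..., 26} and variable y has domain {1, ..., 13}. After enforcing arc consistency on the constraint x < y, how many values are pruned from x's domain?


For the constraint x < y, x needs a supporting value in y's domain.
x can be at most 12 (one less than y's maximum).
Valid x values from domain: 12 out of 26.
Pruned = 26 - 12 = 14.

14


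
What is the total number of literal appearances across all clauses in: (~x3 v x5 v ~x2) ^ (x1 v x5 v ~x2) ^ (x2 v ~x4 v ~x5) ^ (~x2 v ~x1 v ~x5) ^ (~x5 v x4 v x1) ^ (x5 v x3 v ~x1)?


Clause lengths: 3, 3, 3, 3, 3, 3.
Sum = 3 + 3 + 3 + 3 + 3 + 3 = 18.

18


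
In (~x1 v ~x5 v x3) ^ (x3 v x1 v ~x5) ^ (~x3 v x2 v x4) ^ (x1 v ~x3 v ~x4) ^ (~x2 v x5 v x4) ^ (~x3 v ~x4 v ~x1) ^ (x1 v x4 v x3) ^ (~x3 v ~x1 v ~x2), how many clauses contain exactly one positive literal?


A definite clause has exactly one positive literal.
Clause 1: 1 positive -> definite
Clause 2: 2 positive -> not definite
Clause 3: 2 positive -> not definite
Clause 4: 1 positive -> definite
Clause 5: 2 positive -> not definite
Clause 6: 0 positive -> not definite
Clause 7: 3 positive -> not definite
Clause 8: 0 positive -> not definite
Definite clause count = 2.

2


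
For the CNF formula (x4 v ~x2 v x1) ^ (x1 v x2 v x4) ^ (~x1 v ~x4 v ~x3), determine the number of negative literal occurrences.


Scan each clause for negated literals.
Clause 1: 1 negative; Clause 2: 0 negative; Clause 3: 3 negative.
Total negative literal occurrences = 4.

4


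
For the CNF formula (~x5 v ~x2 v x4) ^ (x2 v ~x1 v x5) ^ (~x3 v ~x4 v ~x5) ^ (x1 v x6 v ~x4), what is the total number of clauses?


Each group enclosed in parentheses joined by ^ is one clause.
Counting the conjuncts: 4 clauses.

4


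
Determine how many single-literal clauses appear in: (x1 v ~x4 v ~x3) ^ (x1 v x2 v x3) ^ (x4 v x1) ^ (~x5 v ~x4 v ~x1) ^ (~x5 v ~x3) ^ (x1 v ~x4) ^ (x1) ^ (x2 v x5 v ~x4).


A unit clause contains exactly one literal.
Unit clauses found: (x1).
Count = 1.

1


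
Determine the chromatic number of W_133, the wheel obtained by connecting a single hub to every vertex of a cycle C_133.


W_133 consists of the cycle C_133 together with a hub vertex adjacent to every cycle vertex.
The cycle C_133 needs 3 colors (odd cycle -> 3).
The hub is adjacent to every cycle vertex, so it must receive a new color distinct from all of them.
Chromatic number = 3 + 1 = 4.

4


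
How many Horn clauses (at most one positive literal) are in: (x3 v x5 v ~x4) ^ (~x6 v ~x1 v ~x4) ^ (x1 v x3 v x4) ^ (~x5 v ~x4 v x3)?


A Horn clause has at most one positive literal.
Clause 1: 2 positive lit(s) -> not Horn
Clause 2: 0 positive lit(s) -> Horn
Clause 3: 3 positive lit(s) -> not Horn
Clause 4: 1 positive lit(s) -> Horn
Total Horn clauses = 2.

2


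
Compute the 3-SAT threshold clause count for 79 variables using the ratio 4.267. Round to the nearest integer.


The 3-SAT phase transition occurs at approximately 4.267 clauses per variable.
m = 4.267 * 79 = 337.093.
Rounded to nearest integer: 337.

337


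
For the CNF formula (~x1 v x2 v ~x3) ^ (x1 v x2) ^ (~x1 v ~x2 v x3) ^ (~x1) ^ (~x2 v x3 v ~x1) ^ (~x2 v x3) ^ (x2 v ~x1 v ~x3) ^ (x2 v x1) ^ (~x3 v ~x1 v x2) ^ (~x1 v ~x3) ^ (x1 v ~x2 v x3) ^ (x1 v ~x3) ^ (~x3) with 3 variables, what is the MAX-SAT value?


Enumerate all 8 truth assignments.
For each, count how many of the 13 clauses are satisfied.
The formula is not fully satisfiable, so the maximum is below 13.
Maximum simultaneously satisfiable clauses = 12.

12


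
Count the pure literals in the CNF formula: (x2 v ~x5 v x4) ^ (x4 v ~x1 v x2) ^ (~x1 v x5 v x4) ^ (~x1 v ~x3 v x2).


A pure literal appears in only one polarity across all clauses.
Pure literals: x1 (negative only), x2 (positive only), x3 (negative only), x4 (positive only).
Count = 4.

4


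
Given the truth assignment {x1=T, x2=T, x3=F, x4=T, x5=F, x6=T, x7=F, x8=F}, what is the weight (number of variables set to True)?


The weight is the number of variables assigned True.
True variables: x1, x2, x4, x6.
Weight = 4.

4


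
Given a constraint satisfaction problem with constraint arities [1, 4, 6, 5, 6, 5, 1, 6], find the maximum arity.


The arities are: 1, 4, 6, 5, 6, 5, 1, 6.
Scan for the maximum value.
Maximum arity = 6.

6
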